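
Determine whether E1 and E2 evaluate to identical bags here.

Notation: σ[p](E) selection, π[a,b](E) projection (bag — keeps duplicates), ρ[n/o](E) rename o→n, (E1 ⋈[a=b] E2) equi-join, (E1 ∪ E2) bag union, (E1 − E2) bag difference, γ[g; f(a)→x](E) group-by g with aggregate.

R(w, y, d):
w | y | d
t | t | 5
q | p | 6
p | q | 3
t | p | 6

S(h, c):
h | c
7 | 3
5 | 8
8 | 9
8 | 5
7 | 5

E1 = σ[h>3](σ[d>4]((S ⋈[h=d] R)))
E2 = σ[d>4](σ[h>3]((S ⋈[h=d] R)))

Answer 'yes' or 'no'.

E1 per-node cardinality:
  S → 5
  R → 4
  (S ⋈[h=d] R) → 1
  σ[d>4]((S ⋈[h=d] R)) → 1
  σ[h>3](σ[d>4]((S ⋈[h=d] R))) → 1
E2 per-node cardinality:
  S → 5
  R → 4
  (S ⋈[h=d] R) → 1
  σ[h>3]((S ⋈[h=d] R)) → 1
  σ[d>4](σ[h>3]((S ⋈[h=d] R))) → 1

E1 and E2 produce the same multiset:
h | c | w | y | d
5 | 8 | t | t | 5

yes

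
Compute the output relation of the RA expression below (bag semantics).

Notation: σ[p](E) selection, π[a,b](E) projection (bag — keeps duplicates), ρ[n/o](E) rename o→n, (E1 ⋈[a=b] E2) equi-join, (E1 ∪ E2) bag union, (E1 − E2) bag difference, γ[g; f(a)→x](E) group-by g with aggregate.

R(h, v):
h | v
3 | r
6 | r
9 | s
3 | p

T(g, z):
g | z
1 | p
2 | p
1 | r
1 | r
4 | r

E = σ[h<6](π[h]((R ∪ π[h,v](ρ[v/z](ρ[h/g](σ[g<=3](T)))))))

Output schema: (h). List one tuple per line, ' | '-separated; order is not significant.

Subexpression sizes:
  R → 4
  T → 5
  σ[g<=3](T) → 4
  ρ[h/g](σ[g<=3](T)) → 4
  ρ[v/z](ρ[h/g](σ[g<=3](T))) → 4
  π[h,v](ρ[v/z](ρ[h/g](σ[g<=3](T)))) → 4
  (R ∪ π[h,v](ρ[v/z](ρ[h/g](σ[g<=3](T))))) → 8
  π[h]((R ∪ π[h,v](ρ[v/z](ρ[h/g](σ[g<=3](T)))))) → 8
  σ[h<6](π[h]((R ∪ π[h,v](ρ[v/z](ρ[h/g](σ[g<=3](T))))))) → 6

== RESULT ==
h
1
1
1
2
3
3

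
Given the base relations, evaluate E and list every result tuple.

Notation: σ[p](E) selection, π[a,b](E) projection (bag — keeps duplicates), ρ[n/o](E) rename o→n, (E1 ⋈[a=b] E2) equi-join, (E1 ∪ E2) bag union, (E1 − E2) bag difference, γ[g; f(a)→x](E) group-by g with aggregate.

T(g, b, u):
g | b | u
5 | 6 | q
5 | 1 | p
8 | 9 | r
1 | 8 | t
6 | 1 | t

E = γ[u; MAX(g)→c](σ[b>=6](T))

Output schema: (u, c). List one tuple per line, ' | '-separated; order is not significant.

Row counts bottom-up:
  T → 5
  σ[b>=6](T) → 3
  γ[u; MAX(g)→c](σ[b>=6](T)) → 3

== RESULT ==
u | c
q | 5
r | 8
t | 1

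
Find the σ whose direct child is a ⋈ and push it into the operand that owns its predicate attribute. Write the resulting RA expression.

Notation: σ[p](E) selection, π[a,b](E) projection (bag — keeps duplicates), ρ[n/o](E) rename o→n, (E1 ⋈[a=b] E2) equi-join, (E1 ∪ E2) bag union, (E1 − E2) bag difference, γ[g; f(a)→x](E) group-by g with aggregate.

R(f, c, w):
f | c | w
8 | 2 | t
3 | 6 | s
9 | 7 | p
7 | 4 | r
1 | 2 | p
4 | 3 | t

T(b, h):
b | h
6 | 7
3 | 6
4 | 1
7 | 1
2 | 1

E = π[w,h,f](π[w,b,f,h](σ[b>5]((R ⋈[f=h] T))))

σ filters on b, owned by the right side.
E' = π[w,h,f](π[w,b,f,h]((R ⋈[f=h] σ[b>5](T))))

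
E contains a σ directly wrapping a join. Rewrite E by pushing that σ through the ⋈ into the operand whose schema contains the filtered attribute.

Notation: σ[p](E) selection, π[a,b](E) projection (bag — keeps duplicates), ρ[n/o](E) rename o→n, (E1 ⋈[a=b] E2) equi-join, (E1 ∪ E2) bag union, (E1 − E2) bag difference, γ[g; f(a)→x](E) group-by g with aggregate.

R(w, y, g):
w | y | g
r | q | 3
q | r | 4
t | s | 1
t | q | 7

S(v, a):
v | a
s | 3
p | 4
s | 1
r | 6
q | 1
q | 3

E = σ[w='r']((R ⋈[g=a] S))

σ filters on w, owned by the left side.
E' = (σ[w='r'](R) ⋈[g=a] S)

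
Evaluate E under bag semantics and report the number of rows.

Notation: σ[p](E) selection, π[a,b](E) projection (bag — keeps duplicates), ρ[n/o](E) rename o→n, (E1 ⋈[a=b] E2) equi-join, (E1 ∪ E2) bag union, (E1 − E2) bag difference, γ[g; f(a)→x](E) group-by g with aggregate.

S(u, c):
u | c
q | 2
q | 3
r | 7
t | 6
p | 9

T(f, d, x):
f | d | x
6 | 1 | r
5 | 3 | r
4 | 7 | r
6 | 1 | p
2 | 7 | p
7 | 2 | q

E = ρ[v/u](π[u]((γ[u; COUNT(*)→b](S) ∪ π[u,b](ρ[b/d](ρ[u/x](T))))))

Row counts bottom-up:
  S → 5
  γ[u; COUNT(*)→b](S) → 4
  T → 6
  ρ[u/x](T) → 6
  ρ[b/d](ρ[u/x](T)) → 6
  π[u,b](ρ[b/d](ρ[u/x](T))) → 6
  (γ[u; COUNT(*)→b](S) ∪ π[u,b](ρ[b/d](ρ[u/x](T)))) → 10
  π[u]((γ[u; COUNT(*)→b](S) ∪ π[u,b](ρ[b/d](ρ[u/x](T))))) → 10
  ρ[v/u](π[u]((γ[u; COUNT(*)→b](S) ∪ π[u,b](ρ[b/d](ρ[u/x](T)))))) → 10

|E| = 10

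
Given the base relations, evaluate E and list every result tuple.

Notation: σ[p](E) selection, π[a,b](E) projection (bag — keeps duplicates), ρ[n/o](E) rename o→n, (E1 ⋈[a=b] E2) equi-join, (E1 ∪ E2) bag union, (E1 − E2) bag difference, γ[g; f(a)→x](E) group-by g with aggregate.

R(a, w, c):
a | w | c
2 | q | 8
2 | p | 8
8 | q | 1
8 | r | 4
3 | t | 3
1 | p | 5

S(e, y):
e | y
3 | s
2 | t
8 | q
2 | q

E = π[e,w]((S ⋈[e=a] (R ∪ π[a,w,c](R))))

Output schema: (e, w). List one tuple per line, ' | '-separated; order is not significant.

Row counts bottom-up:
  S → 4
  R → 6
  R → 6
  π[a,w,c](R) → 6
  (R ∪ π[a,w,c](R)) → 12
  (S ⋈[e=a] (R ∪ π[a,w,c](R))) → 14
  π[e,w]((S ⋈[e=a] (R ∪ π[a,w,c](R)))) → 14

== RESULT ==
e | w
2 | p
2 | p
2 | p
2 | p
2 | q
2 | q
2 | q
2 | q
3 | t
3 | t
8 | q
8 | q
8 | r
8 | r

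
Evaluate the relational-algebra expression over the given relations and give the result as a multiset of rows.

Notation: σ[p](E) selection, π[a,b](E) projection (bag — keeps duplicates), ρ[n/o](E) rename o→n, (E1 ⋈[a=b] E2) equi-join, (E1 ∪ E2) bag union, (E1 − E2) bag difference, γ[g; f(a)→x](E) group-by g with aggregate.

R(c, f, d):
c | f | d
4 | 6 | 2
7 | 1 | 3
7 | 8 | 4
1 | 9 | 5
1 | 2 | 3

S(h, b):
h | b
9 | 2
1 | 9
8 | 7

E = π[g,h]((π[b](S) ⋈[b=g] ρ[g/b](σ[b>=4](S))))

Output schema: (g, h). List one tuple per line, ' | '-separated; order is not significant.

Row counts bottom-up:
  S → 3
  π[b](S) → 3
  S → 3
  σ[b>=4](S) → 2
  ρ[g/b](σ[b>=4](S)) → 2
  (π[b](S) ⋈[b=g] ρ[g/b](σ[b>=4](S))) → 2
  π[g,h]((π[b](S) ⋈[b=g] ρ[g/b](σ[b>=4](S)))) → 2

== RESULT ==
g | h
7 | 8
9 | 1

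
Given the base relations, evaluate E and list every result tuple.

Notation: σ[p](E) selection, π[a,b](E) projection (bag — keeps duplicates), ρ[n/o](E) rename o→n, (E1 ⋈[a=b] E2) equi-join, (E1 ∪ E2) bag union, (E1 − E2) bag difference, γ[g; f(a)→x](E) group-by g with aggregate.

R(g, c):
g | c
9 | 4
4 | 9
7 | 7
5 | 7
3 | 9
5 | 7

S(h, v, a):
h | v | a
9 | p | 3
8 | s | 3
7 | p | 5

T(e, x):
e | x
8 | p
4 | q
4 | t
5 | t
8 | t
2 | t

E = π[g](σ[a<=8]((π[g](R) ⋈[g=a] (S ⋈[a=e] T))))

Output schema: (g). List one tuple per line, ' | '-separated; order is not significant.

Stepwise |·|:
  R → 6
  π[g](R) → 6
  S → 3
  T → 6
  (S ⋈[a=e] T) → 1
  (π[g](R) ⋈[g=a] (S ⋈[a=e] T)) → 2
  σ[a<=8]((π[g](R) ⋈[g=a] (S ⋈[a=e] T))) → 2
  π[g](σ[a<=8]((π[g](R) ⋈[g=a] (S ⋈[a=e] T)))) → 2

== RESULT ==
g
5
5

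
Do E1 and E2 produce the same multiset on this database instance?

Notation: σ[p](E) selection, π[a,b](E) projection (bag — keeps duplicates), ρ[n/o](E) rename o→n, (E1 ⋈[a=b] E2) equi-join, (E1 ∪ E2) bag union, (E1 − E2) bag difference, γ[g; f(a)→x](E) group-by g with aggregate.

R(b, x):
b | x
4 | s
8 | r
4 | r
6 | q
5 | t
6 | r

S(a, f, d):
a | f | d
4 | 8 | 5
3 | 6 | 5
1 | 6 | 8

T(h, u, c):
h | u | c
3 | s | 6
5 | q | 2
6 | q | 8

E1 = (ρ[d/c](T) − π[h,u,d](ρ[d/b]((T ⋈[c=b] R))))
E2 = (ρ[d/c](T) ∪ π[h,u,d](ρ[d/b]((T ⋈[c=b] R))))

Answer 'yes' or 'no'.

E1 per-node cardinality:
  T → 3
  ρ[d/c](T) → 3
  T → 3
  R → 6
  (T ⋈[c=b] R) → 3
  ρ[d/b]((T ⋈[c=b] R)) → 3
  π[h,u,d](ρ[d/b]((T ⋈[c=b] R))) → 3
  (ρ[d/c](T) − π[h,u,d](ρ[d/b]((T ⋈[c=b] R)))) → 1
E2 per-node cardinality:
  T → 3
  ρ[d/c](T) → 3
  T → 3
  R → 6
  (T ⋈[c=b] R) → 3
  ρ[d/b]((T ⋈[c=b] R)) → 3
  π[h,u,d](ρ[d/b]((T ⋈[c=b] R))) → 3
  (ρ[d/c](T) ∪ π[h,u,d](ρ[d/b]((T ⋈[c=b] R)))) → 6

E1 result:
h | u | d
5 | q | 2
E2 result:
h | u | d
3 | s | 6
3 | s | 6
3 | s | 6
5 | q | 2
6 | q | 8
6 | q | 8
Witness: (6, 'q', 8) appears 0× in E1 but 2× in E2.

no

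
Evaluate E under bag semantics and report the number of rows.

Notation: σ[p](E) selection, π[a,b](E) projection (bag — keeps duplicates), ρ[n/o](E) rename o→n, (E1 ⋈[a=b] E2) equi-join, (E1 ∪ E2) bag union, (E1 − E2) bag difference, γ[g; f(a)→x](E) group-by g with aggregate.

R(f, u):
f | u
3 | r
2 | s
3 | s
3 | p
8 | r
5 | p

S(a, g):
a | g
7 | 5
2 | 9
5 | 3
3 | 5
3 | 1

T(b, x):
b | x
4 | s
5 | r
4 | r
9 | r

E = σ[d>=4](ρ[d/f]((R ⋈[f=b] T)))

Subexpression sizes:
  R → 6
  T → 4
  (R ⋈[f=b] T) → 1
  ρ[d/f]((R ⋈[f=b] T)) → 1
  σ[d>=4](ρ[d/f]((R ⋈[f=b] T))) → 1

|E| = 1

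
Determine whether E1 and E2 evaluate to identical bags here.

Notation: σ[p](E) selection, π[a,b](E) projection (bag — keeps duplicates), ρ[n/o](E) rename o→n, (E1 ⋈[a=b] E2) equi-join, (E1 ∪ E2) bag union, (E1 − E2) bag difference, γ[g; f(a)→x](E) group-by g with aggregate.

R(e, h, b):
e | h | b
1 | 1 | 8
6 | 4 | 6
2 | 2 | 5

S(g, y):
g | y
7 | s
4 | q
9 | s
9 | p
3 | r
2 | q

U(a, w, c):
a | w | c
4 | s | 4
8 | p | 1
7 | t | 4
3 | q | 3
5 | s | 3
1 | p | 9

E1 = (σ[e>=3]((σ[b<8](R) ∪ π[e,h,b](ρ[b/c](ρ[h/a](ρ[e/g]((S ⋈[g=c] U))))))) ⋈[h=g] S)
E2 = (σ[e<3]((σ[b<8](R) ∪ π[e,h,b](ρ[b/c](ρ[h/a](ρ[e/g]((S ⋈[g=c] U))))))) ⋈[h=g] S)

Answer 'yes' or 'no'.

E1 per-node cardinality:
  R → 3
  σ[b<8](R) → 2
  S → 6
  U → 6
  (S ⋈[g=c] U) → 6
  ρ[e/g]((S ⋈[g=c] U)) → 6
  ρ[h/a](ρ[e/g]((S ⋈[g=c] U))) → 6
  ρ[b/c](ρ[h/a](ρ[e/g]((S ⋈[g=c] U)))) → 6
  π[e,h,b](ρ[b/c](ρ[h/a](ρ[e/g]((S ⋈[g=c] U))))) → 6
  (σ[b<8](R) ∪ π[e,h,b](ρ[b/c](ρ[h/a](ρ[e/g]((S ⋈[g=c] U)))))) → 8
  σ[e>=3]((σ[b<8](R) ∪ π[e,h,b](ρ[b/c](ρ[h/a](ρ[e/g]((S ⋈[g=c] U))))))) → 7
  S → 6
  (σ[e>=3]((σ[b<8](R) ∪ π[e,h,b](ρ[b/c](ρ[h/a](ρ[e/g]((S ⋈[g=c] U))))))) ⋈[h=g] S) → 4
E2 per-node cardinality:
  R → 3
  σ[b<8](R) → 2
  S → 6
  U → 6
  (S ⋈[g=c] U) → 6
  ρ[e/g]((S ⋈[g=c] U)) → 6
  ρ[h/a](ρ[e/g]((S ⋈[g=c] U))) → 6
  ρ[b/c](ρ[h/a](ρ[e/g]((S ⋈[g=c] U)))) → 6
  π[e,h,b](ρ[b/c](ρ[h/a](ρ[e/g]((S ⋈[g=c] U))))) → 6
  (σ[b<8](R) ∪ π[e,h,b](ρ[b/c](ρ[h/a](ρ[e/g]((S ⋈[g=c] U)))))) → 8
  σ[e<3]((σ[b<8](R) ∪ π[e,h,b](ρ[b/c](ρ[h/a](ρ[e/g]((S ⋈[g=c] U))))))) → 1
  S → 6
  (σ[e<3]((σ[b<8](R) ∪ π[e,h,b](ρ[b/c](ρ[h/a](ρ[e/g]((S ⋈[g=c] U))))))) ⋈[h=g] S) → 1

E1 result:
e | h | b | g | y
3 | 3 | 3 | 3 | r
4 | 4 | 4 | 4 | q
4 | 7 | 4 | 7 | s
6 | 4 | 6 | 4 | q
E2 result:
e | h | b | g | y
2 | 2 | 5 | 2 | q
Witness: (2, 2, 5, 2, 'q') appears 0× in E1 but 1× in E2.

no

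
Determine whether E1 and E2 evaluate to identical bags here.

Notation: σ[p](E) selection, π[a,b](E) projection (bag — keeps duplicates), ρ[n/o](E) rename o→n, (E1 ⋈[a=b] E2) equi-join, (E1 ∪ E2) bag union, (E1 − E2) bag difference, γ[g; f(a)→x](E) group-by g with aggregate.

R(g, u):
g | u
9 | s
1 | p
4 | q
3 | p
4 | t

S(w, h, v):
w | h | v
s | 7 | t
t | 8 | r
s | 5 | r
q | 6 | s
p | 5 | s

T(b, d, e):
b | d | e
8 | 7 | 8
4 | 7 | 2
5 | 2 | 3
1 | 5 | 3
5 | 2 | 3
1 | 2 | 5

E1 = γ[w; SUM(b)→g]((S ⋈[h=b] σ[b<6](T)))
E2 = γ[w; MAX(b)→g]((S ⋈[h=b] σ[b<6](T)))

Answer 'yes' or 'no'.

E1 stepwise |·|:
  S → 5
  T → 6
  σ[b<6](T) → 5
  (S ⋈[h=b] σ[b<6](T)) → 4
  γ[w; SUM(b)→g]((S ⋈[h=b] σ[b<6](T))) → 2
E2 stepwise |·|:
  S → 5
  T → 6
  σ[b<6](T) → 5
  (S ⋈[h=b] σ[b<6](T)) → 4
  γ[w; MAX(b)→g]((S ⋈[h=b] σ[b<6](T))) → 2

E1 result:
w | g
p | 10
s | 10
E2 result:
w | g
p | 5
s | 5
Witness: ('s', 10) appears 1× in E1 but 0× in E2.

no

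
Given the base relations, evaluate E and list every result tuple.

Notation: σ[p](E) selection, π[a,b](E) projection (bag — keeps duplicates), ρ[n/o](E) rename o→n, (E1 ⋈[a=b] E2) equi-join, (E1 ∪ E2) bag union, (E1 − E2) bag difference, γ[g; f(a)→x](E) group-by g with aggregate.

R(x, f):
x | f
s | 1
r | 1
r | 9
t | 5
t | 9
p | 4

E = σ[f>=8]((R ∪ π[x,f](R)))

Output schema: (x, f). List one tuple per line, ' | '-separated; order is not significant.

Stepwise |·|:
  R → 6
  R → 6
  π[x,f](R) → 6
  (R ∪ π[x,f](R)) → 12
  σ[f>=8]((R ∪ π[x,f](R))) → 4

== RESULT ==
x | f
r | 9
r | 9
t | 9
t | 9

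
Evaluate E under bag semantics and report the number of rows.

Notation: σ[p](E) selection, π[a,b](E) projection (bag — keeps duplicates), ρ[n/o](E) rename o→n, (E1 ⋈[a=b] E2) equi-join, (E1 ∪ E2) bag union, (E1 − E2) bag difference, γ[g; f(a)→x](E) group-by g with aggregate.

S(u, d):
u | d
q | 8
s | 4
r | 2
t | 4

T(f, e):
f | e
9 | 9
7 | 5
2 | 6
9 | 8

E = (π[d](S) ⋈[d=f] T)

Stepwise |·|:
  S → 4
  π[d](S) → 4
  T → 4
  (π[d](S) ⋈[d=f] T) → 1

|E| = 1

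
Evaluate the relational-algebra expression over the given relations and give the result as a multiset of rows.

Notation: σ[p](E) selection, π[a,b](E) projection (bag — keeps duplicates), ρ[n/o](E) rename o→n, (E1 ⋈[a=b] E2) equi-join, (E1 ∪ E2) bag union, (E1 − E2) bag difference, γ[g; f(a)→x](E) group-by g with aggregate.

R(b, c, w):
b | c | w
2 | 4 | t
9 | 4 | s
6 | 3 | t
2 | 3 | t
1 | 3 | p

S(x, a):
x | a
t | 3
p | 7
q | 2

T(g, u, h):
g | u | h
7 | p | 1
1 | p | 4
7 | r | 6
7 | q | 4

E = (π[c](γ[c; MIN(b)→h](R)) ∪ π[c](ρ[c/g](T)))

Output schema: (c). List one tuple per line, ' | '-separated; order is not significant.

Stepwise |·|:
  R → 5
  γ[c; MIN(b)→h](R) → 2
  π[c](γ[c; MIN(b)→h](R)) → 2
  T → 4
  ρ[c/g](T) → 4
  π[c](ρ[c/g](T)) → 4
  (π[c](γ[c; MIN(b)→h](R)) ∪ π[c](ρ[c/g](T))) → 6

== RESULT ==
c
1
3
4
7
7
7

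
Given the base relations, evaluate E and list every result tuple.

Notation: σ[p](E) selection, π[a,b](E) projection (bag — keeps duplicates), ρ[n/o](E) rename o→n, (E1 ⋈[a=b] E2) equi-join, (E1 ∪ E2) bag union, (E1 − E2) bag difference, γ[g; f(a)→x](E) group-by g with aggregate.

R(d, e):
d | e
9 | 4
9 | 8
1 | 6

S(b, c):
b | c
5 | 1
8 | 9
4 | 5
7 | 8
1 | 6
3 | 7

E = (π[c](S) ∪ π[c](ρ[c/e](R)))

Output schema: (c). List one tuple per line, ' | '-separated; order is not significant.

Subexpression sizes:
  S → 6
  π[c](S) → 6
  R → 3
  ρ[c/e](R) → 3
  π[c](ρ[c/e](R)) → 3
  (π[c](S) ∪ π[c](ρ[c/e](R))) → 9

== RESULT ==
c
1
4
5
6
6
7
8
8
9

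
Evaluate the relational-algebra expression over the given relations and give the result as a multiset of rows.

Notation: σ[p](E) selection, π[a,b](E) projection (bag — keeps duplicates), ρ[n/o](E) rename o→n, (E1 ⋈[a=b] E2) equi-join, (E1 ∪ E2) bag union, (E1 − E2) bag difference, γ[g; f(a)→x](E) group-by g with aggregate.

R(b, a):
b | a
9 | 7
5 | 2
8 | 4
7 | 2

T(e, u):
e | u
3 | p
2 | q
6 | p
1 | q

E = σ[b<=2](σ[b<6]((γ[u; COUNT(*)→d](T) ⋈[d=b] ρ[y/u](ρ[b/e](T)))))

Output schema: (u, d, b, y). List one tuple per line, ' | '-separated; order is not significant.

Subexpression sizes:
  T → 4
  γ[u; COUNT(*)→d](T) → 2
  T → 4
  ρ[b/e](T) → 4
  ρ[y/u](ρ[b/e](T)) → 4
  (γ[u; COUNT(*)→d](T) ⋈[d=b] ρ[y/u](ρ[b/e](T))) → 2
  σ[b<6]((γ[u; COUNT(*)→d](T) ⋈[d=b] ρ[y/u](ρ[b/e](T)))) → 2
  σ[b<=2](σ[b<6]((γ[u; COUNT(*)→d](T) ⋈[d=b] ρ[y/u](ρ[b/e](T))))) → 2

== RESULT ==
u | d | b | y
p | 2 | 2 | q
q | 2 | 2 | q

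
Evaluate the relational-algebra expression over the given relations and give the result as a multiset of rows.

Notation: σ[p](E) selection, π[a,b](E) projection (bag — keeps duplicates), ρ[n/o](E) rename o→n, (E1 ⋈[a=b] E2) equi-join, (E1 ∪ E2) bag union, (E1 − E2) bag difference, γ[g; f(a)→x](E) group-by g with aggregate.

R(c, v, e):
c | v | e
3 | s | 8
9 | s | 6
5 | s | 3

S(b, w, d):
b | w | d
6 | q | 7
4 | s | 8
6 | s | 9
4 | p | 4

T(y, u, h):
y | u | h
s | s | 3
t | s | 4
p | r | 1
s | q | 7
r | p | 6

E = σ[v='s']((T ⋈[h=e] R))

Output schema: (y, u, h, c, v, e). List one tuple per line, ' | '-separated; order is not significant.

Row counts bottom-up:
  T → 5
  R → 3
  (T ⋈[h=e] R) → 2
  σ[v='s']((T ⋈[h=e] R)) → 2

== RESULT ==
y | u | h | c | v | e
r | p | 6 | 9 | s | 6
s | s | 3 | 5 | s | 3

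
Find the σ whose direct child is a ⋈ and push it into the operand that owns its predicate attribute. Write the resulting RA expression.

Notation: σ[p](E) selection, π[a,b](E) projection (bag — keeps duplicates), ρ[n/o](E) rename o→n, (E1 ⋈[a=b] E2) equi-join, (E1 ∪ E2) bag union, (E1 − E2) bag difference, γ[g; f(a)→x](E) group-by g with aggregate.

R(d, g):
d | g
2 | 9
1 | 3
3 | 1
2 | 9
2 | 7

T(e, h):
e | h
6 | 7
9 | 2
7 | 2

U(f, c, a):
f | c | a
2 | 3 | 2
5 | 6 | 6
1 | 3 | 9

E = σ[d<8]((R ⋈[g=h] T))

σ filters on d, owned by the left side.
E' = (σ[d<8](R) ⋈[g=h] T)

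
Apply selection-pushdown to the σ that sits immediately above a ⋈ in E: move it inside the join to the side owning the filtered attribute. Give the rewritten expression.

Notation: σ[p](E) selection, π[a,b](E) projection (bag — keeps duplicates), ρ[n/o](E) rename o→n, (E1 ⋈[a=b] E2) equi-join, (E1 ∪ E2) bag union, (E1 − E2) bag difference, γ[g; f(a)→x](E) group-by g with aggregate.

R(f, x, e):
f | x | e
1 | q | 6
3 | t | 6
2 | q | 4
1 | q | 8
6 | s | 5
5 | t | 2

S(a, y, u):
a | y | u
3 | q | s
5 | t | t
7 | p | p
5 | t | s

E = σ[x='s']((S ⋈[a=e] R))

σ filters on x, owned by the right side.
E' = (S ⋈[a=e] σ[x='s'](R))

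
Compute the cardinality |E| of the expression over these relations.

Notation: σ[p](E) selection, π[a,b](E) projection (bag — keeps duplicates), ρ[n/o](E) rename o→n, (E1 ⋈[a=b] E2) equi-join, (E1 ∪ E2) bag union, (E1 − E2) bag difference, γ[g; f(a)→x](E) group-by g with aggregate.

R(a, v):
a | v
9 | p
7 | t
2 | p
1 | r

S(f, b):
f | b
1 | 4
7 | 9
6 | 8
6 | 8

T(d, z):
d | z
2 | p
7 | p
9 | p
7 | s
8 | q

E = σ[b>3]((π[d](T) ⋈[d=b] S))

Per-node cardinality:
  T → 5
  π[d](T) → 5
  S → 4
  (π[d](T) ⋈[d=b] S) → 3
  σ[b>3]((π[d](T) ⋈[d=b] S)) → 3

|E| = 3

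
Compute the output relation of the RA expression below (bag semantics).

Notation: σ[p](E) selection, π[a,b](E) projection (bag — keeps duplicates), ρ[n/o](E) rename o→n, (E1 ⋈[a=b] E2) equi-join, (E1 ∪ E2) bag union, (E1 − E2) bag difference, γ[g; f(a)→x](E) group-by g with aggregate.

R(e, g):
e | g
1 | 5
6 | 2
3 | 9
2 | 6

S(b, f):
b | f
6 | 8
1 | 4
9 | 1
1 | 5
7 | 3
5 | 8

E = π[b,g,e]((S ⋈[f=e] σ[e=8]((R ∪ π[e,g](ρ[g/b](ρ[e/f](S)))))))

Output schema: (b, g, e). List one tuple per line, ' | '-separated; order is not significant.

Row counts bottom-up:
  S → 6
  R → 4
  S → 6
  ρ[e/f](S) → 6
  ρ[g/b](ρ[e/f](S)) → 6
  π[e,g](ρ[g/b](ρ[e/f](S))) → 6
  (R ∪ π[e,g](ρ[g/b](ρ[e/f](S)))) → 10
  σ[e=8]((R ∪ π[e,g](ρ[g/b](ρ[e/f](S))))) → 2
  (S ⋈[f=e] σ[e=8]((R ∪ π[e,g](ρ[g/b](ρ[e/f](S)))))) → 4
  π[b,g,e]((S ⋈[f=e] σ[e=8]((R ∪ π[e,g](ρ[g/b](ρ[e/f](S))))))) → 4

== RESULT ==
b | g | e
5 | 5 | 8
5 | 6 | 8
6 | 5 | 8
6 | 6 | 8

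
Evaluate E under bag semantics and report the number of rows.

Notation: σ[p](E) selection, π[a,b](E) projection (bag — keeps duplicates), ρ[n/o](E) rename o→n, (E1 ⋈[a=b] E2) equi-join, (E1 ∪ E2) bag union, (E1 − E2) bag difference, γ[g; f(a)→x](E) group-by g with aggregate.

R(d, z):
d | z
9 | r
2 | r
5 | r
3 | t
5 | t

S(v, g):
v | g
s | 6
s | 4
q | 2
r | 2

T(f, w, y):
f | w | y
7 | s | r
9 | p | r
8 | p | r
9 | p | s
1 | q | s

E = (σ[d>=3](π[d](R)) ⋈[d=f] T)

Per-node cardinality:
  R → 5
  π[d](R) → 5
  σ[d>=3](π[d](R)) → 4
  T → 5
  (σ[d>=3](π[d](R)) ⋈[d=f] T) → 2

|E| = 2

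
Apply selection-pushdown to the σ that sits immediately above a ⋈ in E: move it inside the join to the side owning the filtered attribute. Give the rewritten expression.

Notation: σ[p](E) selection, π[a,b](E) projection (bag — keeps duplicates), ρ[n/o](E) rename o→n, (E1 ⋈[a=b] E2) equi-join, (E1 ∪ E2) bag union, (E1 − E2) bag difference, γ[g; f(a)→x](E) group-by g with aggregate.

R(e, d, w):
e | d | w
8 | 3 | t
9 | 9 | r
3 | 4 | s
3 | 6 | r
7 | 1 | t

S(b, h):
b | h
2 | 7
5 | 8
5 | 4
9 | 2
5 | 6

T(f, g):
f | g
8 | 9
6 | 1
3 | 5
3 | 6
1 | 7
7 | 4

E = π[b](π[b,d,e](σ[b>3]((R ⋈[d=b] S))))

σ filters on b, owned by the right side.
E' = π[b](π[b,d,e]((R ⋈[d=b] σ[b>3](S))))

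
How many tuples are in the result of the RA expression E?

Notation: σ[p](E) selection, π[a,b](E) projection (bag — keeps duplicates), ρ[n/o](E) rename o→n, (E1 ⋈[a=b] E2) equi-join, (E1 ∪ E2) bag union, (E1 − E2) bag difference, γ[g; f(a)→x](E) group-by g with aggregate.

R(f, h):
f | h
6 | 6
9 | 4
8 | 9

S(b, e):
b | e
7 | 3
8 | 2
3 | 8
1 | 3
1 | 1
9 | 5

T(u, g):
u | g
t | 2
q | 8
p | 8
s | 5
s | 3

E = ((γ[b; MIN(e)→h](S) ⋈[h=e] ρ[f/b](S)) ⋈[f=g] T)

Subexpression sizes:
  S → 6
  γ[b; MIN(e)→h](S) → 5
  S → 6
  ρ[f/b](S) → 6
  (γ[b; MIN(e)→h](S) ⋈[h=e] ρ[f/b](S)) → 6
  T → 5
  ((γ[b; MIN(e)→h](S) ⋈[h=e] ρ[f/b](S)) ⋈[f=g] T) → 3

|E| = 3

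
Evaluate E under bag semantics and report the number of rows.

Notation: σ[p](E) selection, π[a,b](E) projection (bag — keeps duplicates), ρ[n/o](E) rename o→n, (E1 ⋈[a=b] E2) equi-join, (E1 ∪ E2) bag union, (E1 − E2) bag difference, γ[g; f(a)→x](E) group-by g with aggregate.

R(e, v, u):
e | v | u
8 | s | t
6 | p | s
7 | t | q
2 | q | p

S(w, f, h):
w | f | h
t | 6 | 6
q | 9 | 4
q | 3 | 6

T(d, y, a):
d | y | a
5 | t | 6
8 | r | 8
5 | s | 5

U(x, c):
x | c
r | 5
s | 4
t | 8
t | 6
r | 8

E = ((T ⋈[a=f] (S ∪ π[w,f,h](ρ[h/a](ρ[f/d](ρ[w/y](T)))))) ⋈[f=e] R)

Per-node cardinality:
  T → 3
  S → 3
  T → 3
  ρ[w/y](T) → 3
  ρ[f/d](ρ[w/y](T)) → 3
  ρ[h/a](ρ[f/d](ρ[w/y](T))) → 3
  π[w,f,h](ρ[h/a](ρ[f/d](ρ[w/y](T)))) → 3
  (S ∪ π[w,f,h](ρ[h/a](ρ[f/d](ρ[w/y](T))))) → 6
  (T ⋈[a=f] (S ∪ π[w,f,h](ρ[h/a](ρ[f/d](ρ[w/y](T)))))) → 4
  R → 4
  ((T ⋈[a=f] (S ∪ π[w,f,h](ρ[h/a](ρ[f/d](ρ[w/y](T)))))) ⋈[f=e] R) → 2

|E| = 2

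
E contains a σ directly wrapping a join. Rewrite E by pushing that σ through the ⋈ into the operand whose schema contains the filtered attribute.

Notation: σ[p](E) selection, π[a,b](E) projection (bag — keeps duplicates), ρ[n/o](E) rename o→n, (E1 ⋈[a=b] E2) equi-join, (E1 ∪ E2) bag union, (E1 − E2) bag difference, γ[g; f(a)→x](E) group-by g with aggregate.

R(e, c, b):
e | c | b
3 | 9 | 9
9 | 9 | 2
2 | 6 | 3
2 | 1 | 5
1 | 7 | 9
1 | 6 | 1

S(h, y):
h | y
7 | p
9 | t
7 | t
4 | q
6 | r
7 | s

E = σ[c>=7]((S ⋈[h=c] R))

σ filters on c, owned by the right side.
E' = (S ⋈[h=c] σ[c>=7](R))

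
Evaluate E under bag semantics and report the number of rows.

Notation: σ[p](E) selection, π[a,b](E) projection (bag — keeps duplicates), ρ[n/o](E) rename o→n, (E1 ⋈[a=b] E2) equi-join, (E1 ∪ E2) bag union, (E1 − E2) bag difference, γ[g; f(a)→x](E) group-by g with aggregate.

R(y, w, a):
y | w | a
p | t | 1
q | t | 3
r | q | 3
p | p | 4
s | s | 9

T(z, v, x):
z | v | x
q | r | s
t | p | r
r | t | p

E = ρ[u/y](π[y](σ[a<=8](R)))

Stepwise |·|:
  R → 5
  σ[a<=8](R) → 4
  π[y](σ[a<=8](R)) → 4
  ρ[u/y](π[y](σ[a<=8](R))) → 4

|E| = 4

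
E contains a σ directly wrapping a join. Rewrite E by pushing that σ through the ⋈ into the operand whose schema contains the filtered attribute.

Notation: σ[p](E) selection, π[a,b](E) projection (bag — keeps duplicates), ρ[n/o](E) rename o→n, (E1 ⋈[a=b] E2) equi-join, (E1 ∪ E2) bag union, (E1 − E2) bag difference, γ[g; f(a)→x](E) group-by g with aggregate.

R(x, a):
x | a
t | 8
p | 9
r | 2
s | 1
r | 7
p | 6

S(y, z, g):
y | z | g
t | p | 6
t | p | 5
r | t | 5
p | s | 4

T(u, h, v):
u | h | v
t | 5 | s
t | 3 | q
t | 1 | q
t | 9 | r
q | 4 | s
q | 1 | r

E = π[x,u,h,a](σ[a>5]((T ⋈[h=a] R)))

σ filters on a, owned by the right side.
E' = π[x,u,h,a]((T ⋈[h=a] σ[a>5](R)))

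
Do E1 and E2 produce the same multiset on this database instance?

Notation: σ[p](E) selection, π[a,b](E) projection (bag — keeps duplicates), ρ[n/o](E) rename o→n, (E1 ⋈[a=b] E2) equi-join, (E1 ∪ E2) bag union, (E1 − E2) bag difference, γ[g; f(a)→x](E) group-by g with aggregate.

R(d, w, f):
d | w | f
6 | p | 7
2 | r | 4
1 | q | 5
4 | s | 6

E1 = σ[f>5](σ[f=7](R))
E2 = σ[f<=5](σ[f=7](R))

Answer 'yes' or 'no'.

E1 subexpression sizes:
  R → 4
  σ[f=7](R) → 1
  σ[f>5](σ[f=7](R)) → 1
E2 subexpression sizes:
  R → 4
  σ[f=7](R) → 1
  σ[f<=5](σ[f=7](R)) → 0

E1 result:
d | w | f
6 | p | 7
E2 result:
d | w | f
(0 rows)
Witness: (6, 'p', 7) appears 1× in E1 but 0× in E2.

no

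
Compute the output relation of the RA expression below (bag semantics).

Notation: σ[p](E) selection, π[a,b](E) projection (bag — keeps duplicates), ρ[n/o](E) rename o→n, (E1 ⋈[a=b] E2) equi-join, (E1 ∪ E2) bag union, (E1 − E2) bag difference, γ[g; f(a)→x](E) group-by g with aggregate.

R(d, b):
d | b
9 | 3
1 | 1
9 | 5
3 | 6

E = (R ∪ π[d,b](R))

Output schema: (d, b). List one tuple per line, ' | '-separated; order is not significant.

Stepwise |·|:
  R → 4
  R → 4
  π[d,b](R) → 4
  (R ∪ π[d,b](R)) → 8

== RESULT ==
d | b
1 | 1
1 | 1
3 | 6
3 | 6
9 | 3
9 | 3
9 | 5
9 | 5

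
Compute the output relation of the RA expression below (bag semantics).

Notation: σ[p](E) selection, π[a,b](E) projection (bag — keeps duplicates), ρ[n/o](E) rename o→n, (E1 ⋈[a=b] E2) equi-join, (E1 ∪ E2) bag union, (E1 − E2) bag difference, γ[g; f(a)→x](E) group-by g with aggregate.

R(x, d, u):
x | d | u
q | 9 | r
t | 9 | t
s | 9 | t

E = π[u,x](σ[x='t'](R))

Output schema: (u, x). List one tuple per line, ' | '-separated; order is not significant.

Per-node cardinality:
  R → 3
  σ[x='t'](R) → 1
  π[u,x](σ[x='t'](R)) → 1

== RESULT ==
u | x
t | t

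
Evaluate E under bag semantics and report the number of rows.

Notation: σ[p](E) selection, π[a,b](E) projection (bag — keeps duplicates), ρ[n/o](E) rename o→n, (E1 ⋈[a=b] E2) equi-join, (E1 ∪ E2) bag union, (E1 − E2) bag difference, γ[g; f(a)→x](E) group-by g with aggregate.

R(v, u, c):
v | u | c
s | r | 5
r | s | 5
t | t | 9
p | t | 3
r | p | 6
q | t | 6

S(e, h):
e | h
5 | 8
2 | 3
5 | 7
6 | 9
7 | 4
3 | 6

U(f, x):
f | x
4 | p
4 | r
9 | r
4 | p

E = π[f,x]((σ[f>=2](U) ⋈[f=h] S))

Subexpression sizes:
  U → 4
  σ[f>=2](U) → 4
  S → 6
  (σ[f>=2](U) ⋈[f=h] S) → 4
  π[f,x]((σ[f>=2](U) ⋈[f=h] S)) → 4

|E| = 4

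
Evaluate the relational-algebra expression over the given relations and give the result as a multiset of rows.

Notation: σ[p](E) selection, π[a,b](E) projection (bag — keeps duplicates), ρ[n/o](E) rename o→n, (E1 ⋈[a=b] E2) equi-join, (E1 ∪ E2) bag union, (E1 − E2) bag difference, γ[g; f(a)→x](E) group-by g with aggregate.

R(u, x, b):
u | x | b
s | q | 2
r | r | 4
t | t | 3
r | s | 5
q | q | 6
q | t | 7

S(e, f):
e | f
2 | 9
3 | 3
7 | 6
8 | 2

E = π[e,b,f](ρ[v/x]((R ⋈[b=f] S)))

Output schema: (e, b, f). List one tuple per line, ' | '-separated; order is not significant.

Subexpression sizes:
  R → 6
  S → 4
  (R ⋈[b=f] S) → 3
  ρ[v/x]((R ⋈[b=f] S)) → 3
  π[e,b,f](ρ[v/x]((R ⋈[b=f] S))) → 3

== RESULT ==
e | b | f
3 | 3 | 3
7 | 6 | 6
8 | 2 | 2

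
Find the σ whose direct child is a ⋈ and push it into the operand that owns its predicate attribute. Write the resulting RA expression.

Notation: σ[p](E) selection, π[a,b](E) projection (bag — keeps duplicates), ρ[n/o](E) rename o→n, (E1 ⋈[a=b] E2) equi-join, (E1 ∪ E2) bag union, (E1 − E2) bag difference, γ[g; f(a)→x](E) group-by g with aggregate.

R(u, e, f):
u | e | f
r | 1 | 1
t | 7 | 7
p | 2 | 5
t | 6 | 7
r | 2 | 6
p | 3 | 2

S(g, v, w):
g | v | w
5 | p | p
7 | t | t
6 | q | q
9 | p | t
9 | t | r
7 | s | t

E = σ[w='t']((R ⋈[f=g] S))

σ filters on w, owned by the right side.
E' = (R ⋈[f=g] σ[w='t'](S))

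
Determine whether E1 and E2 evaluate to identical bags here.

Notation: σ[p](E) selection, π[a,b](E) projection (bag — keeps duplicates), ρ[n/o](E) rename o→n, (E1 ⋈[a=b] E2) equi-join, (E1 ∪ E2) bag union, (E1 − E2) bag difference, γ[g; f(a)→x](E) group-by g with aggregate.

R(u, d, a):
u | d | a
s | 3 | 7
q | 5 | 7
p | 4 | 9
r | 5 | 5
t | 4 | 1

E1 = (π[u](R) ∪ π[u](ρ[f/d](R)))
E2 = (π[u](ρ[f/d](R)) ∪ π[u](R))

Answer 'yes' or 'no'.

E1 per-node cardinality:
  R → 5
  π[u](R) → 5
  R → 5
  ρ[f/d](R) → 5
  π[u](ρ[f/d](R)) → 5
  (π[u](R) ∪ π[u](ρ[f/d](R))) → 10
E2 per-node cardinality:
  R → 5
  ρ[f/d](R) → 5
  π[u](ρ[f/d](R)) → 5
  R → 5
  π[u](R) → 5
  (π[u](ρ[f/d](R)) ∪ π[u](R)) → 10

E1 and E2 produce the same multiset:
u
p
p
q
q
r
r
s
s
t
t

yes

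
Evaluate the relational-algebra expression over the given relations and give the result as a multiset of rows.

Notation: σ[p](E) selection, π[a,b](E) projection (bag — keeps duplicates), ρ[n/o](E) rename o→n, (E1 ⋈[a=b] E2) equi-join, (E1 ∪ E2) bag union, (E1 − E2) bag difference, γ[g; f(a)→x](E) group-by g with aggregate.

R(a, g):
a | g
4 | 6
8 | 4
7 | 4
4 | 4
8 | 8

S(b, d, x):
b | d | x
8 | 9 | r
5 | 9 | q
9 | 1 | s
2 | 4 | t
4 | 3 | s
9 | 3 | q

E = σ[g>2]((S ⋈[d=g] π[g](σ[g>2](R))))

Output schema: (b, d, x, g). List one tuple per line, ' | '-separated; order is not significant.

Per-node cardinality:
  S → 6
  R → 5
  σ[g>2](R) → 5
  π[g](σ[g>2](R)) → 5
  (S ⋈[d=g] π[g](σ[g>2](R))) → 3
  σ[g>2]((S ⋈[d=g] π[g](σ[g>2](R)))) → 3

== RESULT ==
b | d | x | g
2 | 4 | t | 4
2 | 4 | t | 4
2 | 4 | t | 4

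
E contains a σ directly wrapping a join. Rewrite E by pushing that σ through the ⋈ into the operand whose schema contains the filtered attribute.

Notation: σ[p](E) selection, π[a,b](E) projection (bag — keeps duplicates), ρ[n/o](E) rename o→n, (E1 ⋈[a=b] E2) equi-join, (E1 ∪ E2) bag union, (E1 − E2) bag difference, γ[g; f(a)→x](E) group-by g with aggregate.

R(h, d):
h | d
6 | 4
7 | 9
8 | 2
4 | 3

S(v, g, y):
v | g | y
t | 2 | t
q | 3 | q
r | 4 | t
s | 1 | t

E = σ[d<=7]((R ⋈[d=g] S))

σ filters on d, owned by the left side.
E' = (σ[d<=7](R) ⋈[d=g] S)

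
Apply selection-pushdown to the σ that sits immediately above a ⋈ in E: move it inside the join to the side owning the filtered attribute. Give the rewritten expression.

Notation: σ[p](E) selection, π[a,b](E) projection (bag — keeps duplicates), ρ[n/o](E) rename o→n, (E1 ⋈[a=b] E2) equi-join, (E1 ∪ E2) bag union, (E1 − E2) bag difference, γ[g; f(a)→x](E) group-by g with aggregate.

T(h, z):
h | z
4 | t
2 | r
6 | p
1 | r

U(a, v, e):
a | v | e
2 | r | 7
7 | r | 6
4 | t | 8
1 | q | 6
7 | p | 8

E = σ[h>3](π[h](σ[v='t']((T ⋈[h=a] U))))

σ filters on v, owned by the right side.
E' = σ[h>3](π[h]((T ⋈[h=a] σ[v='t'](U))))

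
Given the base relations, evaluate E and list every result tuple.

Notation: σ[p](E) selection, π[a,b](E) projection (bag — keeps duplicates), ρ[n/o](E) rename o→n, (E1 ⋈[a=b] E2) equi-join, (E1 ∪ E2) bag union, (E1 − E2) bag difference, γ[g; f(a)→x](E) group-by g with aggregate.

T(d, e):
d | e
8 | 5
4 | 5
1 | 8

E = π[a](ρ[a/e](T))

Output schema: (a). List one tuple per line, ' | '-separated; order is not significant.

Stepwise |·|:
  T → 3
  ρ[a/e](T) → 3
  π[a](ρ[a/e](T)) → 3

== RESULT ==
a
5
5
8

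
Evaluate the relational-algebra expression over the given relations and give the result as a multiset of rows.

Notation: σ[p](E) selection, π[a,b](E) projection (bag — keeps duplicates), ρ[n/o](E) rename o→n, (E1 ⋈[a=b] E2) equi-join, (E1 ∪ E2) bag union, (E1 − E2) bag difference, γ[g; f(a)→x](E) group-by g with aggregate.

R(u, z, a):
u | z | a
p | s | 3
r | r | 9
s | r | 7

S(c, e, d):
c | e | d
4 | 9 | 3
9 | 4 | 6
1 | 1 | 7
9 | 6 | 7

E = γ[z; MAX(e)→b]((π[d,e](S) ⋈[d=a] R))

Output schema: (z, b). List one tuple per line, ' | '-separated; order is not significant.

Row counts bottom-up:
  S → 4
  π[d,e](S) → 4
  R → 3
  (π[d,e](S) ⋈[d=a] R) → 3
  γ[z; MAX(e)→b]((π[d,e](S) ⋈[d=a] R)) → 2

== RESULT ==
z | b
r | 6
s | 9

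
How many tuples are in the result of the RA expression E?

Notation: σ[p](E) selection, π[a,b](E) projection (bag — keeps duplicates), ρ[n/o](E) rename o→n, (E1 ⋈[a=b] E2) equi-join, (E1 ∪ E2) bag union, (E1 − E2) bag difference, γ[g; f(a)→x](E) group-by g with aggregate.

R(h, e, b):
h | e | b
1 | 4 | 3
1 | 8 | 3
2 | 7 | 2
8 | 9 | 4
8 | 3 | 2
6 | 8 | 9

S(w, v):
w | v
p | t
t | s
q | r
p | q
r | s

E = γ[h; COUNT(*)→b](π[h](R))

Stepwise |·|:
  R → 6
  π[h](R) → 6
  γ[h; COUNT(*)→b](π[h](R)) → 4

|E| = 4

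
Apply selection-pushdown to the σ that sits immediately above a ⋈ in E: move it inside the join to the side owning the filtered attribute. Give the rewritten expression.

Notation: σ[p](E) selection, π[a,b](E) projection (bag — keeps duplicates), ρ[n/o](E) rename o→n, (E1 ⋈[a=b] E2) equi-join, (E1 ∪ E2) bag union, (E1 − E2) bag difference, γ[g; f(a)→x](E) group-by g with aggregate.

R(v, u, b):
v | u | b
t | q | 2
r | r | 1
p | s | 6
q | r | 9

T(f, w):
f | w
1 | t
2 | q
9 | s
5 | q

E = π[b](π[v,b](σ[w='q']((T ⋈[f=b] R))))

σ filters on w, owned by the left side.
E' = π[b](π[v,b]((σ[w='q'](T) ⋈[f=b] R)))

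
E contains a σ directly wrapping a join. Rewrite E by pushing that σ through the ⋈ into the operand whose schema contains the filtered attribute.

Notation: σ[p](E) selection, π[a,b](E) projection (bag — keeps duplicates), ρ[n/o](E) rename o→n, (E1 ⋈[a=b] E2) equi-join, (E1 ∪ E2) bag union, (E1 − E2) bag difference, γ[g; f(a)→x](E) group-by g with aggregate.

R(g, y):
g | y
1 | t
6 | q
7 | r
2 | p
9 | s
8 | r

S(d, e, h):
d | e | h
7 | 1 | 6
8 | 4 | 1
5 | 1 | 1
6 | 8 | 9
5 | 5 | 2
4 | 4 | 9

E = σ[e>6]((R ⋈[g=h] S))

σ filters on e, owned by the right side.
E' = (R ⋈[g=h] σ[e>6](S))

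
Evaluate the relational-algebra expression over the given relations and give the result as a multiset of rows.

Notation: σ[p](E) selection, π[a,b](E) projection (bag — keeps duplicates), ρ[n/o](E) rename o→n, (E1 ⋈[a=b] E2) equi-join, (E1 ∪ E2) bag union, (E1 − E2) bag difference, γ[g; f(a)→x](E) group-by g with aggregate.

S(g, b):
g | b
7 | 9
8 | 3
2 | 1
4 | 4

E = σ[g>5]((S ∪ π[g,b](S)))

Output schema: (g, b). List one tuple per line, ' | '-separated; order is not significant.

Stepwise |·|:
  S → 4
  S → 4
  π[g,b](S) → 4
  (S ∪ π[g,b](S)) → 8
  σ[g>5]((S ∪ π[g,b](S))) → 4

== RESULT ==
g | b
7 | 9
7 | 9
8 | 3
8 | 3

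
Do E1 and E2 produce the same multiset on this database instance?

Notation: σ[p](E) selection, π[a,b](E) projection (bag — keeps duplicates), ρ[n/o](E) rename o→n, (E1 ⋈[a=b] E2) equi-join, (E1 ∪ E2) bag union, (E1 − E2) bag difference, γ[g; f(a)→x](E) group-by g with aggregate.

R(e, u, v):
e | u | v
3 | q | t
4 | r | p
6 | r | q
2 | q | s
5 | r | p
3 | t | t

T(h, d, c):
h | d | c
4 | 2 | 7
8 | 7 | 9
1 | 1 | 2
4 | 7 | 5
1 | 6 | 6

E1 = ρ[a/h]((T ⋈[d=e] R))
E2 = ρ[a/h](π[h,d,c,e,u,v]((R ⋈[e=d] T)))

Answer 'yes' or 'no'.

E1 row counts bottom-up:
  T → 5
  R → 6
  (T ⋈[d=e] R) → 2
  ρ[a/h]((T ⋈[d=e] R)) → 2
E2 row counts bottom-up:
  R → 6
  T → 5
  (R ⋈[e=d] T) → 2
  π[h,d,c,e,u,v]((R ⋈[e=d] T)) → 2
  ρ[a/h](π[h,d,c,e,u,v]((R ⋈[e=d] T))) → 2

E1 and E2 produce the same multiset:
a | d | c | e | u | v
1 | 6 | 6 | 6 | r | q
4 | 2 | 7 | 2 | q | s

yes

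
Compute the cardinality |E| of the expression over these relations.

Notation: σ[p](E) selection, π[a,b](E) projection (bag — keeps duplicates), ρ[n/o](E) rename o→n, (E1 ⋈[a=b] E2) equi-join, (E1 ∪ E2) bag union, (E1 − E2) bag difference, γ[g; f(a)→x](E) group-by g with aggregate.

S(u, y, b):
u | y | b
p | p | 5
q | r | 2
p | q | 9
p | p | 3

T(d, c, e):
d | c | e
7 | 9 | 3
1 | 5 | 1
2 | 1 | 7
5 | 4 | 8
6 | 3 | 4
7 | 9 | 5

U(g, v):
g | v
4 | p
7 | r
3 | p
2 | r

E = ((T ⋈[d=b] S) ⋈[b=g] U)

Row counts bottom-up:
  T → 6
  S → 4
  (T ⋈[d=b] S) → 2
  U → 4
  ((T ⋈[d=b] S) ⋈[b=g] U) → 1

|E| = 1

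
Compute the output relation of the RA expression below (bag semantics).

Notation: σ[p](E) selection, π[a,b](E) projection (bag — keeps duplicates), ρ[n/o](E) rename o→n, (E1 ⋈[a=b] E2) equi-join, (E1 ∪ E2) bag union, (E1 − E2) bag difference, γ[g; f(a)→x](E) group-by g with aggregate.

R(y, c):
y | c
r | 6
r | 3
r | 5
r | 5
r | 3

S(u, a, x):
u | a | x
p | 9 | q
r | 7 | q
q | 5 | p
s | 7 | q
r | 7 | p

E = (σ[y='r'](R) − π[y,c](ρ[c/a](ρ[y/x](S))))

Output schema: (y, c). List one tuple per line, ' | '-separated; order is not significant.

Stepwise |·|:
  R → 5
  σ[y='r'](R) → 5
  S → 5
  ρ[y/x](S) → 5
  ρ[c/a](ρ[y/x](S)) → 5
  π[y,c](ρ[c/a](ρ[y/x](S))) → 5
  (σ[y='r'](R) − π[y,c](ρ[c/a](ρ[y/x](S)))) → 5

== RESULT ==
y | c
r | 3
r | 3
r | 5
r | 5
r | 6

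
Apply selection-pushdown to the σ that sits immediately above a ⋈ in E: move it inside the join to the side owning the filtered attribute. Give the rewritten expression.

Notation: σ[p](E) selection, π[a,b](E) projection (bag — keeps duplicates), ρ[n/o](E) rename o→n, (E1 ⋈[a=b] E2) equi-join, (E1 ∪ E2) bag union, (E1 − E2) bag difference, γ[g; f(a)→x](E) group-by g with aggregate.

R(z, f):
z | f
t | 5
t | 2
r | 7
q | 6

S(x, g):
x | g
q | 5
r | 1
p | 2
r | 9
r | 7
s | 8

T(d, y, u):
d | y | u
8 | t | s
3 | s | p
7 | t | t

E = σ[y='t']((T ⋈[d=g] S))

σ filters on y, owned by the left side.
E' = (σ[y='t'](T) ⋈[d=g] S)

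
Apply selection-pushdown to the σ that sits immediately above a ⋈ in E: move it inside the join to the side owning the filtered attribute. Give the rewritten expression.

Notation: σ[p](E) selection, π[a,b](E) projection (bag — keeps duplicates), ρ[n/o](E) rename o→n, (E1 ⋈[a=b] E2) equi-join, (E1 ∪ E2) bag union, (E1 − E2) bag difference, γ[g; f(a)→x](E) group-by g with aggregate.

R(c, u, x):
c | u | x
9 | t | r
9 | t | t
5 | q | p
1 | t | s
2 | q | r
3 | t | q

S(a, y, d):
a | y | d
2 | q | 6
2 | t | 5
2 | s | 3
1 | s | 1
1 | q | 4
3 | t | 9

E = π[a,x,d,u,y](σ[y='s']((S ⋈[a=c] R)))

σ filters on y, owned by the left side.
E' = π[a,x,d,u,y]((σ[y='s'](S) ⋈[a=c] R))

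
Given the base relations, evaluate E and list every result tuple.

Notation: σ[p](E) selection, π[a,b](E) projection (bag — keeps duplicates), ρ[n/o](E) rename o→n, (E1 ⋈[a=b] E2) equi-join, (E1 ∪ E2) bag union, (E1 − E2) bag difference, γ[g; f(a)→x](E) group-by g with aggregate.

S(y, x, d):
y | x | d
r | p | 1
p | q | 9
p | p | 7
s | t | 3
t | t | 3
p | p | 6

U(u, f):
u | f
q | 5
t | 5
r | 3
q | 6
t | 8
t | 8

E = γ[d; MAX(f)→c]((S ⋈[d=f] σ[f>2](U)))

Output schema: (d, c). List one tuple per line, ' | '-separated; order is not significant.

Per-node cardinality:
  S → 6
  U → 6
  σ[f>2](U) → 6
  (S ⋈[d=f] σ[f>2](U)) → 3
  γ[d; MAX(f)→c]((S ⋈[d=f] σ[f>2](U))) → 2

== RESULT ==
d | c
3 | 3
6 | 6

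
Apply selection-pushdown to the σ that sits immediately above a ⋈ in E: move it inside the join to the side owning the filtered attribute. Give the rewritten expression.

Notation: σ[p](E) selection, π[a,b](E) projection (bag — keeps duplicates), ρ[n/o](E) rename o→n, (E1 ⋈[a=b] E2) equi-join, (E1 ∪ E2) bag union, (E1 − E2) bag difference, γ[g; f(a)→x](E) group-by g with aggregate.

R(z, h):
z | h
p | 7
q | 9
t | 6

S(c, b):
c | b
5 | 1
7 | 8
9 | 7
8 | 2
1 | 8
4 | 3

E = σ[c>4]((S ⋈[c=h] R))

σ filters on c, owned by the left side.
E' = (σ[c>4](S) ⋈[c=h] R)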